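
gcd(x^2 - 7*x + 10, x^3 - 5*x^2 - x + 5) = x - 5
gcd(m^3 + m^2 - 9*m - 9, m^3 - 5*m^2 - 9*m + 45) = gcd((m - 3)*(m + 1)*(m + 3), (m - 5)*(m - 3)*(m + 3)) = m^2 - 9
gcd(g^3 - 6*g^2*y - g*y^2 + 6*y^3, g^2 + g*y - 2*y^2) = -g + y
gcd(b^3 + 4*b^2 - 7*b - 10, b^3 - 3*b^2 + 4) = b^2 - b - 2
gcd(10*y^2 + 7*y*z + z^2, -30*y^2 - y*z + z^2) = 5*y + z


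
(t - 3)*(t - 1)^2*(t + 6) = t^4 + t^3 - 23*t^2 + 39*t - 18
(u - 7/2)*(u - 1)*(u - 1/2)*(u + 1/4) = u^4 - 19*u^3/4 + 9*u^2/2 - 5*u/16 - 7/16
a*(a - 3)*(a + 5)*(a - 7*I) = a^4 + 2*a^3 - 7*I*a^3 - 15*a^2 - 14*I*a^2 + 105*I*a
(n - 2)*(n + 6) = n^2 + 4*n - 12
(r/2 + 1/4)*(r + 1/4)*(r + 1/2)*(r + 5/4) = r^4/2 + 5*r^3/4 + 33*r^2/32 + 11*r/32 + 5/128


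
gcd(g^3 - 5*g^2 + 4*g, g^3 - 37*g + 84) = g - 4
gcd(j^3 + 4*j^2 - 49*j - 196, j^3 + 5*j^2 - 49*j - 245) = j^2 - 49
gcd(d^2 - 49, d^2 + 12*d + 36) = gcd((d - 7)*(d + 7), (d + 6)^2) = 1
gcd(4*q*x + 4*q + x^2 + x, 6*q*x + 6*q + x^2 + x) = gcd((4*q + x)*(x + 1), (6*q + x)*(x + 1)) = x + 1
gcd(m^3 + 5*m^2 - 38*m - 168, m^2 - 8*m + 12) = m - 6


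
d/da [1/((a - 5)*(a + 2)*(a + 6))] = (-(a - 5)*(a + 2) - (a - 5)*(a + 6) - (a + 2)*(a + 6))/((a - 5)^2*(a + 2)^2*(a + 6)^2)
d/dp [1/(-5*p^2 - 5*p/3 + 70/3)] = 3*(6*p + 1)/(5*(3*p^2 + p - 14)^2)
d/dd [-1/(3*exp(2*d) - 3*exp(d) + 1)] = (6*exp(d) - 3)*exp(d)/(3*exp(2*d) - 3*exp(d) + 1)^2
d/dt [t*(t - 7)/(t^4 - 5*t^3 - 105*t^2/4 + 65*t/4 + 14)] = 8*(-4*t^5 + 52*t^4 - 140*t^3 - 335*t^2 + 56*t - 196)/(16*t^8 - 160*t^7 - 440*t^6 + 4720*t^5 + 8873*t^4 - 15890*t^3 - 7535*t^2 + 7280*t + 3136)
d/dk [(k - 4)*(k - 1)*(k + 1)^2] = 4*k^3 - 9*k^2 - 10*k + 3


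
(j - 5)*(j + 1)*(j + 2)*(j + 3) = j^4 + j^3 - 19*j^2 - 49*j - 30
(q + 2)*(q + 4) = q^2 + 6*q + 8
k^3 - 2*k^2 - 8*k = k*(k - 4)*(k + 2)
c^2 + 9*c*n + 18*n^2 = (c + 3*n)*(c + 6*n)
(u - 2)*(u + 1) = u^2 - u - 2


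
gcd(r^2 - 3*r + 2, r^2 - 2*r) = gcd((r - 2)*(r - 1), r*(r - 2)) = r - 2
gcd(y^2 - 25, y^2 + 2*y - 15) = y + 5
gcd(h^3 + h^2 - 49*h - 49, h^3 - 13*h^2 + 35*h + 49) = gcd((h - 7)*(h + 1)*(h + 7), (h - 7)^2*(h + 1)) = h^2 - 6*h - 7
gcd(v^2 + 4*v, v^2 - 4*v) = v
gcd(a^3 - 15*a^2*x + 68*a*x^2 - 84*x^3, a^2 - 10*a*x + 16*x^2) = -a + 2*x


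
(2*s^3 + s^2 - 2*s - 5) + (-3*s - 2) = 2*s^3 + s^2 - 5*s - 7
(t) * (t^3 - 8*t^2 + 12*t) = t^4 - 8*t^3 + 12*t^2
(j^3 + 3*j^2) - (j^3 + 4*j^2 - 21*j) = -j^2 + 21*j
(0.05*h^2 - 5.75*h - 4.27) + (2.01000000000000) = 0.05*h^2 - 5.75*h - 2.26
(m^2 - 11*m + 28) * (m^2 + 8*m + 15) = m^4 - 3*m^3 - 45*m^2 + 59*m + 420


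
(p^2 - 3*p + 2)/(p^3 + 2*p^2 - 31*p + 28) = (p - 2)/(p^2 + 3*p - 28)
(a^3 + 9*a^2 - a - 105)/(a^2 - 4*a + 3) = (a^2 + 12*a + 35)/(a - 1)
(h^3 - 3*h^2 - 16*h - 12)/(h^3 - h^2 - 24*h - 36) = (h + 1)/(h + 3)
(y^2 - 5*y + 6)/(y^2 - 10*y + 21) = (y - 2)/(y - 7)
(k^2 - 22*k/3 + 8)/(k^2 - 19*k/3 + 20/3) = (k - 6)/(k - 5)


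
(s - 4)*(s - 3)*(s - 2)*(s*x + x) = s^4*x - 8*s^3*x + 17*s^2*x + 2*s*x - 24*x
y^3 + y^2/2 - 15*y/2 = y*(y - 5/2)*(y + 3)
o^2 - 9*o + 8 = (o - 8)*(o - 1)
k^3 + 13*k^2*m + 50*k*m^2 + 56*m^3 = (k + 2*m)*(k + 4*m)*(k + 7*m)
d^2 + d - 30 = (d - 5)*(d + 6)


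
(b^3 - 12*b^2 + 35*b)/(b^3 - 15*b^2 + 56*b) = (b - 5)/(b - 8)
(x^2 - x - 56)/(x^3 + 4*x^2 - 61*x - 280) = 1/(x + 5)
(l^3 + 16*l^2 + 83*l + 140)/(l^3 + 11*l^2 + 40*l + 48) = (l^2 + 12*l + 35)/(l^2 + 7*l + 12)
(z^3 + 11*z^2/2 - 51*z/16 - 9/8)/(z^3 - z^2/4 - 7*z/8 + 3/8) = (4*z^2 + 25*z + 6)/(2*(2*z^2 + z - 1))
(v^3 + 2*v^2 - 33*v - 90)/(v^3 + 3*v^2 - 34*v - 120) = (v + 3)/(v + 4)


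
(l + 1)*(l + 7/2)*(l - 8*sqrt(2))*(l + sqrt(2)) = l^4 - 7*sqrt(2)*l^3 + 9*l^3/2 - 63*sqrt(2)*l^2/2 - 25*l^2/2 - 72*l - 49*sqrt(2)*l/2 - 56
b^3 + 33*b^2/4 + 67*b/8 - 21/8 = (b - 1/4)*(b + 3/2)*(b + 7)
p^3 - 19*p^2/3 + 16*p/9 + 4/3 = (p - 6)*(p - 2/3)*(p + 1/3)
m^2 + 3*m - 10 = (m - 2)*(m + 5)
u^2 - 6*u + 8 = (u - 4)*(u - 2)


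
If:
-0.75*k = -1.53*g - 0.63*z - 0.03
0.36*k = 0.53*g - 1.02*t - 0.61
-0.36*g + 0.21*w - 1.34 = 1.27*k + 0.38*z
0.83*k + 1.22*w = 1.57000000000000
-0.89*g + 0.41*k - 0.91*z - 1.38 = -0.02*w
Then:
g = 0.83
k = -0.31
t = -0.06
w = 1.50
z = -2.44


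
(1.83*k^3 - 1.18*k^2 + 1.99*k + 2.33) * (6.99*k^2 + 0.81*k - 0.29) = 12.7917*k^5 - 6.7659*k^4 + 12.4236*k^3 + 18.2408*k^2 + 1.3102*k - 0.6757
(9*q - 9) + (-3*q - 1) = 6*q - 10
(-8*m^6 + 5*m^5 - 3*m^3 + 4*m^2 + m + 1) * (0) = 0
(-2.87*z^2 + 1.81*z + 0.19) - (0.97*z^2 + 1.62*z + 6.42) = -3.84*z^2 + 0.19*z - 6.23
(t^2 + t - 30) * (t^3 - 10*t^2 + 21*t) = t^5 - 9*t^4 - 19*t^3 + 321*t^2 - 630*t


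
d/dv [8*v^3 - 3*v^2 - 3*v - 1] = 24*v^2 - 6*v - 3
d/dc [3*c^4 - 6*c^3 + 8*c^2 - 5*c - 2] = 12*c^3 - 18*c^2 + 16*c - 5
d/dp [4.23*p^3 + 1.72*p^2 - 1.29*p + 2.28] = 12.69*p^2 + 3.44*p - 1.29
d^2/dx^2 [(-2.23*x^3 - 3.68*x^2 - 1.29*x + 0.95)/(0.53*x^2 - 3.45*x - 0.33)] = (8.88178419700125e-16*x^5 - 7.105427357601e-15*x^4 - 68.047686*x^3 - 17.493792*x^2 - 13.233258*x + 25.082886)/(0.148877*x^6 - 2.907315*x^5 + 18.646884*x^4 - 37.443195*x^3 - 11.610324*x^2 - 1.127115*x - 0.035937)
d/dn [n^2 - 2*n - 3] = 2*n - 2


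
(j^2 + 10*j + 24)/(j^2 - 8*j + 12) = (j^2 + 10*j + 24)/(j^2 - 8*j + 12)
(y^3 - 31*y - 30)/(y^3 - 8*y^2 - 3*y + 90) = (y^2 + 6*y + 5)/(y^2 - 2*y - 15)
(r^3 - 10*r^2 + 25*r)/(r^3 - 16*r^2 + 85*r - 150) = r/(r - 6)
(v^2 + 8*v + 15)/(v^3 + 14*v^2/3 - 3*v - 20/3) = 3*(v + 3)/(3*v^2 - v - 4)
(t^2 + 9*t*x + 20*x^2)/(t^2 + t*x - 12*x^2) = (-t - 5*x)/(-t + 3*x)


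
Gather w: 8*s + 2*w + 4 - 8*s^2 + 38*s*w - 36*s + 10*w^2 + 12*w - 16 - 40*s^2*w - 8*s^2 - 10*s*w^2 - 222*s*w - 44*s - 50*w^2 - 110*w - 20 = -16*s^2 - 72*s + w^2*(-10*s - 40) + w*(-40*s^2 - 184*s - 96) - 32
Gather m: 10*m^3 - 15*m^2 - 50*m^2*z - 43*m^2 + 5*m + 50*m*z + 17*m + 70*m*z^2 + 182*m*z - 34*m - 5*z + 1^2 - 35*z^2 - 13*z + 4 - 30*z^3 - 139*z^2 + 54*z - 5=10*m^3 + m^2*(-50*z - 58) + m*(70*z^2 + 232*z - 12) - 30*z^3 - 174*z^2 + 36*z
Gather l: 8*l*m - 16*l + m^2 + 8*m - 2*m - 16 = l*(8*m - 16) + m^2 + 6*m - 16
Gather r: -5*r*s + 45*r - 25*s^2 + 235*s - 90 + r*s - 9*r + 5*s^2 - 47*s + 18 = r*(36 - 4*s) - 20*s^2 + 188*s - 72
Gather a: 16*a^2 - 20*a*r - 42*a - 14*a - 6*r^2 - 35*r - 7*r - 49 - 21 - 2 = 16*a^2 + a*(-20*r - 56) - 6*r^2 - 42*r - 72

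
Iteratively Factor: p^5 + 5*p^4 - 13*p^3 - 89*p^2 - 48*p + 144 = (p - 4)*(p^4 + 9*p^3 + 23*p^2 + 3*p - 36) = (p - 4)*(p + 3)*(p^3 + 6*p^2 + 5*p - 12) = (p - 4)*(p + 3)^2*(p^2 + 3*p - 4) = (p - 4)*(p + 3)^2*(p + 4)*(p - 1)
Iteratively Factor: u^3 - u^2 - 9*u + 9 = (u + 3)*(u^2 - 4*u + 3) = (u - 3)*(u + 3)*(u - 1)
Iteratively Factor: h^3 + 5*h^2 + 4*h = (h + 4)*(h^2 + h) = h*(h + 4)*(h + 1)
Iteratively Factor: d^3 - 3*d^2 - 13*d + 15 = (d - 1)*(d^2 - 2*d - 15) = (d - 5)*(d - 1)*(d + 3)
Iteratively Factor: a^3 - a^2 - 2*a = (a + 1)*(a^2 - 2*a) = a*(a + 1)*(a - 2)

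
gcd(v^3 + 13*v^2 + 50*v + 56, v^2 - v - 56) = v + 7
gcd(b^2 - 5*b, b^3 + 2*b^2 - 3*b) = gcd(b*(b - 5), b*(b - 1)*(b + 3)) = b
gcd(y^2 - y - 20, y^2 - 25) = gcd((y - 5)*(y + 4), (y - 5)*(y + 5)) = y - 5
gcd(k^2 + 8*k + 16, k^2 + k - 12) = k + 4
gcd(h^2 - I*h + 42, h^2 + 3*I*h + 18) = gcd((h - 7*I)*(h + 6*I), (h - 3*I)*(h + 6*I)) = h + 6*I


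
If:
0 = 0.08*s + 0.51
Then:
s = -6.38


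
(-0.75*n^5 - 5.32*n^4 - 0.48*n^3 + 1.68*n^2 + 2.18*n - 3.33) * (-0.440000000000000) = 0.33*n^5 + 2.3408*n^4 + 0.2112*n^3 - 0.7392*n^2 - 0.9592*n + 1.4652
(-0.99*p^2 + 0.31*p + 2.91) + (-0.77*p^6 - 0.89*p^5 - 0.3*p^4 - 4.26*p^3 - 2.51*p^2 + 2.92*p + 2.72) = -0.77*p^6 - 0.89*p^5 - 0.3*p^4 - 4.26*p^3 - 3.5*p^2 + 3.23*p + 5.63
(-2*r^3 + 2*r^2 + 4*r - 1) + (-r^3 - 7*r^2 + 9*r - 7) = -3*r^3 - 5*r^2 + 13*r - 8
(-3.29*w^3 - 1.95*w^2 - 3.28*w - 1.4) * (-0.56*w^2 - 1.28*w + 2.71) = 1.8424*w^5 + 5.3032*w^4 - 4.5831*w^3 - 0.3021*w^2 - 7.0968*w - 3.794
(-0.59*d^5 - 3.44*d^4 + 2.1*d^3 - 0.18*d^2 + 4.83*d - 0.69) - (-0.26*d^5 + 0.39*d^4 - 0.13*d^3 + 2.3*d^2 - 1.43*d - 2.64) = -0.33*d^5 - 3.83*d^4 + 2.23*d^3 - 2.48*d^2 + 6.26*d + 1.95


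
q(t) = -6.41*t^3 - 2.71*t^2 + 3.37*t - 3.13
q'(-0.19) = 3.71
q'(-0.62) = -0.66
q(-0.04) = -3.27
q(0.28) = -2.54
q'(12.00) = -2830.79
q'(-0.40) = 2.46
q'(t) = -19.23*t^2 - 5.42*t + 3.37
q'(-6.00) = -656.39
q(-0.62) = -4.73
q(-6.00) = 1263.65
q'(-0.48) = 1.54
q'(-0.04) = 3.56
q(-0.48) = -4.66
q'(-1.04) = -11.79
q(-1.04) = -2.36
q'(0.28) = 0.34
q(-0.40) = -4.50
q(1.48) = -24.86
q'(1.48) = -46.77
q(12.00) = -11429.41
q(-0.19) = -3.82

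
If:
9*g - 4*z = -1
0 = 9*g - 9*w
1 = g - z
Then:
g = -1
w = -1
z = -2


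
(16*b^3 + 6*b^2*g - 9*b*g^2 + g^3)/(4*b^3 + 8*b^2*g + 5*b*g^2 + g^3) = (16*b^2 - 10*b*g + g^2)/(4*b^2 + 4*b*g + g^2)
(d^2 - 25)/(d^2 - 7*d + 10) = (d + 5)/(d - 2)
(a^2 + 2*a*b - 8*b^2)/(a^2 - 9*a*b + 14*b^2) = (a + 4*b)/(a - 7*b)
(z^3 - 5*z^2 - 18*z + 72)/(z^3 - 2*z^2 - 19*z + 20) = (z^2 - 9*z + 18)/(z^2 - 6*z + 5)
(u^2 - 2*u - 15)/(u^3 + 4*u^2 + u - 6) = (u - 5)/(u^2 + u - 2)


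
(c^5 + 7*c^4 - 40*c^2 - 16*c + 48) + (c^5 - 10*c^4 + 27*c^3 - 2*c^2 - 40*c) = 2*c^5 - 3*c^4 + 27*c^3 - 42*c^2 - 56*c + 48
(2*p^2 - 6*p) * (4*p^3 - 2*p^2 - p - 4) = 8*p^5 - 28*p^4 + 10*p^3 - 2*p^2 + 24*p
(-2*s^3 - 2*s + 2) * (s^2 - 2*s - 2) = -2*s^5 + 4*s^4 + 2*s^3 + 6*s^2 - 4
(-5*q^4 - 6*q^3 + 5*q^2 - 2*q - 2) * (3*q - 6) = -15*q^5 + 12*q^4 + 51*q^3 - 36*q^2 + 6*q + 12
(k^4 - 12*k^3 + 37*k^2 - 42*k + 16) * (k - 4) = k^5 - 16*k^4 + 85*k^3 - 190*k^2 + 184*k - 64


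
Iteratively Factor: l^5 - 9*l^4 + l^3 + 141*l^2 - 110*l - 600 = (l - 4)*(l^4 - 5*l^3 - 19*l^2 + 65*l + 150) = (l - 5)*(l - 4)*(l^3 - 19*l - 30) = (l - 5)*(l - 4)*(l + 3)*(l^2 - 3*l - 10) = (l - 5)^2*(l - 4)*(l + 3)*(l + 2)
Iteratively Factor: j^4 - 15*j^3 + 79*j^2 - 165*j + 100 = (j - 5)*(j^3 - 10*j^2 + 29*j - 20) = (j - 5)*(j - 4)*(j^2 - 6*j + 5) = (j - 5)^2*(j - 4)*(j - 1)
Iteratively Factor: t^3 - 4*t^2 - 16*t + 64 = (t - 4)*(t^2 - 16) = (t - 4)*(t + 4)*(t - 4)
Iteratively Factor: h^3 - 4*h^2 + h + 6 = (h + 1)*(h^2 - 5*h + 6) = (h - 3)*(h + 1)*(h - 2)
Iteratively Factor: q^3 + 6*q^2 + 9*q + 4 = (q + 1)*(q^2 + 5*q + 4) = (q + 1)^2*(q + 4)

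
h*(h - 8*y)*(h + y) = h^3 - 7*h^2*y - 8*h*y^2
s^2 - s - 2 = (s - 2)*(s + 1)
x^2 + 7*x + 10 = (x + 2)*(x + 5)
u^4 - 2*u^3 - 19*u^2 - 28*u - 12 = (u - 6)*(u + 1)^2*(u + 2)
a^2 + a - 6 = (a - 2)*(a + 3)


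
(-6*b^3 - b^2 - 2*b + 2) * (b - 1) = -6*b^4 + 5*b^3 - b^2 + 4*b - 2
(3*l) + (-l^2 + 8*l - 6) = -l^2 + 11*l - 6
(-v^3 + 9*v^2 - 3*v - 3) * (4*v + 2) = -4*v^4 + 34*v^3 + 6*v^2 - 18*v - 6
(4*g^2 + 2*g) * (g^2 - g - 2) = 4*g^4 - 2*g^3 - 10*g^2 - 4*g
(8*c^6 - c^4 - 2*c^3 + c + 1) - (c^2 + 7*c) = 8*c^6 - c^4 - 2*c^3 - c^2 - 6*c + 1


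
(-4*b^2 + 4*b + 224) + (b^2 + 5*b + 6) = -3*b^2 + 9*b + 230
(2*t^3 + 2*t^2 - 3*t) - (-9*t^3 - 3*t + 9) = 11*t^3 + 2*t^2 - 9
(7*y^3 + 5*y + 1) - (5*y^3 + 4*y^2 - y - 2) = 2*y^3 - 4*y^2 + 6*y + 3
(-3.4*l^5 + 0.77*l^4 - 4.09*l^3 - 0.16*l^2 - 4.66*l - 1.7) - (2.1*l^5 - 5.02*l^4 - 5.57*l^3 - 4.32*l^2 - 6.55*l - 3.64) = -5.5*l^5 + 5.79*l^4 + 1.48*l^3 + 4.16*l^2 + 1.89*l + 1.94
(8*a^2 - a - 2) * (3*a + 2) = 24*a^3 + 13*a^2 - 8*a - 4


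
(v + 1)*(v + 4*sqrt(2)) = v^2 + v + 4*sqrt(2)*v + 4*sqrt(2)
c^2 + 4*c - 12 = (c - 2)*(c + 6)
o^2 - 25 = (o - 5)*(o + 5)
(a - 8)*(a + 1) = a^2 - 7*a - 8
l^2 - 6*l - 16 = (l - 8)*(l + 2)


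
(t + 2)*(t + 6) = t^2 + 8*t + 12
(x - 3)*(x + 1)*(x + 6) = x^3 + 4*x^2 - 15*x - 18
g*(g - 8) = g^2 - 8*g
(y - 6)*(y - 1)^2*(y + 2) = y^4 - 6*y^3 - 3*y^2 + 20*y - 12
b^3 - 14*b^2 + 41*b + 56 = (b - 8)*(b - 7)*(b + 1)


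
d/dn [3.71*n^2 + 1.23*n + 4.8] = 7.42*n + 1.23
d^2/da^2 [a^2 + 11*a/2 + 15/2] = 2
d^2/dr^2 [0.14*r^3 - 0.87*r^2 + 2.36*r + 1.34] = 0.84*r - 1.74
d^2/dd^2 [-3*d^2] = -6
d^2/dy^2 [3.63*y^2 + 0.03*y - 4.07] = 7.26000000000000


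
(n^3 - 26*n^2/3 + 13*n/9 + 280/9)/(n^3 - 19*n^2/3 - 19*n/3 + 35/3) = (3*n^2 - 31*n + 56)/(3*(n^2 - 8*n + 7))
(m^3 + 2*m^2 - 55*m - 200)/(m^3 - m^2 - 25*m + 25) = (m^2 - 3*m - 40)/(m^2 - 6*m + 5)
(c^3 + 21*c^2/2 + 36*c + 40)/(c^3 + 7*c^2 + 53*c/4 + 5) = 2*(c + 4)/(2*c + 1)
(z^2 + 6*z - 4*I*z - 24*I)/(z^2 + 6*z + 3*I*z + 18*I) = (z - 4*I)/(z + 3*I)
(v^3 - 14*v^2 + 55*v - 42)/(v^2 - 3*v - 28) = (v^2 - 7*v + 6)/(v + 4)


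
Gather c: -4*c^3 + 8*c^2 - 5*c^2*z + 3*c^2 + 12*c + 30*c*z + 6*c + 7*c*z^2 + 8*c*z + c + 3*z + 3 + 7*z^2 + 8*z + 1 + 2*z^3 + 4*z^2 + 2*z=-4*c^3 + c^2*(11 - 5*z) + c*(7*z^2 + 38*z + 19) + 2*z^3 + 11*z^2 + 13*z + 4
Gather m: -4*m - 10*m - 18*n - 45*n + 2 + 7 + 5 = -14*m - 63*n + 14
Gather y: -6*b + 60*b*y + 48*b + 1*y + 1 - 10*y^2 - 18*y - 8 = 42*b - 10*y^2 + y*(60*b - 17) - 7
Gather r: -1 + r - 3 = r - 4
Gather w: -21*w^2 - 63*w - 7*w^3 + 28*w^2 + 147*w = -7*w^3 + 7*w^2 + 84*w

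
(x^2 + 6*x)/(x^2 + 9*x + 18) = x/(x + 3)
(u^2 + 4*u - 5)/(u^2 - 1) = (u + 5)/(u + 1)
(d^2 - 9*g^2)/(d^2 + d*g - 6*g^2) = (d - 3*g)/(d - 2*g)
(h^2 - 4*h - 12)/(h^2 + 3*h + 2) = (h - 6)/(h + 1)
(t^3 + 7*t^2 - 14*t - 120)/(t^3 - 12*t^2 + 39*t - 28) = (t^2 + 11*t + 30)/(t^2 - 8*t + 7)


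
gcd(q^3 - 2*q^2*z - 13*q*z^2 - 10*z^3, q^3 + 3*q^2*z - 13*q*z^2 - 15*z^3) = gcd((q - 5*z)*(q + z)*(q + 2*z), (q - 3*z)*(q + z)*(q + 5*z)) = q + z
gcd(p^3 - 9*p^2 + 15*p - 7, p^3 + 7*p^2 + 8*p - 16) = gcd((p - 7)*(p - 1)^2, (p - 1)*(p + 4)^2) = p - 1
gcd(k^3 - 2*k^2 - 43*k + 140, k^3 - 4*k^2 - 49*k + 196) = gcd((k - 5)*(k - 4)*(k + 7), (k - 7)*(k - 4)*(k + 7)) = k^2 + 3*k - 28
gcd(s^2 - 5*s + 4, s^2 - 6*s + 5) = s - 1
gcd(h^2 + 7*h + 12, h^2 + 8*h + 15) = h + 3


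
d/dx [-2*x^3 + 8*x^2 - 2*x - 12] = -6*x^2 + 16*x - 2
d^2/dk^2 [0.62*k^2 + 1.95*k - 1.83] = 1.24000000000000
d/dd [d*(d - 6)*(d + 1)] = 3*d^2 - 10*d - 6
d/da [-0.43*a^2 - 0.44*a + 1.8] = -0.86*a - 0.44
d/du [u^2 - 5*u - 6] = 2*u - 5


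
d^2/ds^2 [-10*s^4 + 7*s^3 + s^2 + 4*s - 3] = -120*s^2 + 42*s + 2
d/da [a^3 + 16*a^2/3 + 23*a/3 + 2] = 3*a^2 + 32*a/3 + 23/3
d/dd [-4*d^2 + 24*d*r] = -8*d + 24*r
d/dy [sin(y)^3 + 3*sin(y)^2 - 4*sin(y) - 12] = (3*sin(y)^2 + 6*sin(y) - 4)*cos(y)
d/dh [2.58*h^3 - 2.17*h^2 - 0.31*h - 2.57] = 7.74*h^2 - 4.34*h - 0.31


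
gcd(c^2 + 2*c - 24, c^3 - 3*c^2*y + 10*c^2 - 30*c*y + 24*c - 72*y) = c + 6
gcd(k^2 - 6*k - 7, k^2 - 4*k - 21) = k - 7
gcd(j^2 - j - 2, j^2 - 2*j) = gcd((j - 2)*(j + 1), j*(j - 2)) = j - 2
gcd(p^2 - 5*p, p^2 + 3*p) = p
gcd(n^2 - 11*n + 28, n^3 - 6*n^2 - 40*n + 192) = n - 4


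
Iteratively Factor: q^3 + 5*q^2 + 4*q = (q + 1)*(q^2 + 4*q) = (q + 1)*(q + 4)*(q)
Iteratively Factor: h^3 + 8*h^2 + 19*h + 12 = (h + 4)*(h^2 + 4*h + 3) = (h + 1)*(h + 4)*(h + 3)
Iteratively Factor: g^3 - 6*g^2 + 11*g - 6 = (g - 1)*(g^2 - 5*g + 6) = (g - 2)*(g - 1)*(g - 3)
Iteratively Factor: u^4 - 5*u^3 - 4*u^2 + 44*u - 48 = (u - 2)*(u^3 - 3*u^2 - 10*u + 24) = (u - 2)*(u + 3)*(u^2 - 6*u + 8) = (u - 2)^2*(u + 3)*(u - 4)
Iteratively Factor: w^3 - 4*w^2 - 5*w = (w + 1)*(w^2 - 5*w) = w*(w + 1)*(w - 5)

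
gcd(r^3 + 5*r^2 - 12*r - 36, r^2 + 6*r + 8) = r + 2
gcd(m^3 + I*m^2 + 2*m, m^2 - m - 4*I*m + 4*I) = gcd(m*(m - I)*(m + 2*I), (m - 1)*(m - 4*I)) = 1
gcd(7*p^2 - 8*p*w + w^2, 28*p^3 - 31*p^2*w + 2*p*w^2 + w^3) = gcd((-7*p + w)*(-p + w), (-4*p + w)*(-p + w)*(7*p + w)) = p - w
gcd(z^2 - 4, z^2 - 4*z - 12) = z + 2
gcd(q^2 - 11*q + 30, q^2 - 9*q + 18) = q - 6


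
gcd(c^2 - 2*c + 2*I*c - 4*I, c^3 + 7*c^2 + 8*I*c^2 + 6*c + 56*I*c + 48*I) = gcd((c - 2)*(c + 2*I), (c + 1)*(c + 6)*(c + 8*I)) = 1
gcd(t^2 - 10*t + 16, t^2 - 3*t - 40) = t - 8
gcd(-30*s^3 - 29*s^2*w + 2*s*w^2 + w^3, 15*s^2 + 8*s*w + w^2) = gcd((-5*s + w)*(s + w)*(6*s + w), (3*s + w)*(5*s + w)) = 1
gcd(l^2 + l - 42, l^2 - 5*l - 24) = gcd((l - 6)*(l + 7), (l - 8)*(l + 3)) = 1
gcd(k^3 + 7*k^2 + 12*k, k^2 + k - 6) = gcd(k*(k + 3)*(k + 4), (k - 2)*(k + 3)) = k + 3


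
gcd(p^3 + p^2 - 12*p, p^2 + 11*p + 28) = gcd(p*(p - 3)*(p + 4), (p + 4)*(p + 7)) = p + 4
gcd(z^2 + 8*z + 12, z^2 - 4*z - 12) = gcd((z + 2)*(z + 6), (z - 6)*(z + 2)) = z + 2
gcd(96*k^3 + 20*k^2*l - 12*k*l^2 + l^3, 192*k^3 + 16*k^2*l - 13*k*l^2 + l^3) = 8*k - l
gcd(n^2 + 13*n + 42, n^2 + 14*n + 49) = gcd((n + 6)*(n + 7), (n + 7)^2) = n + 7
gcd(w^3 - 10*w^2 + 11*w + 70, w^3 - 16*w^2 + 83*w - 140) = w^2 - 12*w + 35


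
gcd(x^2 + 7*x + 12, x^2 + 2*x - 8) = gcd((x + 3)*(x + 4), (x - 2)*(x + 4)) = x + 4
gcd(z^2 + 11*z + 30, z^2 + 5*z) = z + 5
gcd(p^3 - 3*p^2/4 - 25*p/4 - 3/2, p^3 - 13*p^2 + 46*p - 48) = p - 3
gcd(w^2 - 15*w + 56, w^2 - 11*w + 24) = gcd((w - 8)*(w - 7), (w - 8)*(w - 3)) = w - 8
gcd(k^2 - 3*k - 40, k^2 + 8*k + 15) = k + 5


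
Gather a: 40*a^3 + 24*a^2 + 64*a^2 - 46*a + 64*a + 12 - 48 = 40*a^3 + 88*a^2 + 18*a - 36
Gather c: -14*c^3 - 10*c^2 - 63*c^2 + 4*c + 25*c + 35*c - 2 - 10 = -14*c^3 - 73*c^2 + 64*c - 12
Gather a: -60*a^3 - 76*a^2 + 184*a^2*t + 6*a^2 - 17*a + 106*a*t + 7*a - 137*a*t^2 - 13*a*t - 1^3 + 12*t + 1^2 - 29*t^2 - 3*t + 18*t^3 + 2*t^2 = -60*a^3 + a^2*(184*t - 70) + a*(-137*t^2 + 93*t - 10) + 18*t^3 - 27*t^2 + 9*t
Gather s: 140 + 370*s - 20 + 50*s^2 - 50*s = 50*s^2 + 320*s + 120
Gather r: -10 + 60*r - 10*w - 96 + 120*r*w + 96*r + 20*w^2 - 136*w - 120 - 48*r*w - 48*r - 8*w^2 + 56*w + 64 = r*(72*w + 108) + 12*w^2 - 90*w - 162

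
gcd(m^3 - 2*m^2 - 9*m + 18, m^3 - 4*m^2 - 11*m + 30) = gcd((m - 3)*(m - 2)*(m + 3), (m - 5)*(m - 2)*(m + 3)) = m^2 + m - 6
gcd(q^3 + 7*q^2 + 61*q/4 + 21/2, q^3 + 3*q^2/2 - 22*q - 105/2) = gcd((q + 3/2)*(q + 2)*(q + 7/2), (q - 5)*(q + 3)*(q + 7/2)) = q + 7/2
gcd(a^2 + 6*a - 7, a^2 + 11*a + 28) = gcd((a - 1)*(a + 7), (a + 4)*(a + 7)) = a + 7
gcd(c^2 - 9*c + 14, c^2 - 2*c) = c - 2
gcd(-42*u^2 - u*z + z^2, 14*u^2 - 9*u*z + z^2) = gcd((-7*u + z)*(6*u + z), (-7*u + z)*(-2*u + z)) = -7*u + z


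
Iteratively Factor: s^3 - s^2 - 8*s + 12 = (s - 2)*(s^2 + s - 6) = (s - 2)^2*(s + 3)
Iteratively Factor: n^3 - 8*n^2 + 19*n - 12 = (n - 4)*(n^2 - 4*n + 3) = (n - 4)*(n - 1)*(n - 3)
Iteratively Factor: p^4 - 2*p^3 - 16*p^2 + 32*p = (p - 4)*(p^3 + 2*p^2 - 8*p) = (p - 4)*(p + 4)*(p^2 - 2*p) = (p - 4)*(p - 2)*(p + 4)*(p)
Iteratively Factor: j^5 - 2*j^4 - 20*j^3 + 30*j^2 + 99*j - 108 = (j + 3)*(j^4 - 5*j^3 - 5*j^2 + 45*j - 36) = (j - 3)*(j + 3)*(j^3 - 2*j^2 - 11*j + 12) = (j - 3)*(j + 3)^2*(j^2 - 5*j + 4) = (j - 4)*(j - 3)*(j + 3)^2*(j - 1)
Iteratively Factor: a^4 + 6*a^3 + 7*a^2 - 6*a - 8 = (a + 4)*(a^3 + 2*a^2 - a - 2) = (a + 2)*(a + 4)*(a^2 - 1) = (a - 1)*(a + 2)*(a + 4)*(a + 1)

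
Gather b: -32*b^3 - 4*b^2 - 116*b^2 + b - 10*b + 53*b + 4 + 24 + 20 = -32*b^3 - 120*b^2 + 44*b + 48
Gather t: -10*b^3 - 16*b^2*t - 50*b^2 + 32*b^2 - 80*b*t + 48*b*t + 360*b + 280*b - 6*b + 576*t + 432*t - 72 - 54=-10*b^3 - 18*b^2 + 634*b + t*(-16*b^2 - 32*b + 1008) - 126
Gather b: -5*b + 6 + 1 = 7 - 5*b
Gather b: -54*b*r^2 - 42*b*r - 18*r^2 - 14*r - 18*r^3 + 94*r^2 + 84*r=b*(-54*r^2 - 42*r) - 18*r^3 + 76*r^2 + 70*r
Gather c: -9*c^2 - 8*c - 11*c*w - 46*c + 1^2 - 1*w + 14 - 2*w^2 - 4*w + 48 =-9*c^2 + c*(-11*w - 54) - 2*w^2 - 5*w + 63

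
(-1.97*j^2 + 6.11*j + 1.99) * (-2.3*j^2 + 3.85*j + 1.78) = 4.531*j^4 - 21.6375*j^3 + 15.4399*j^2 + 18.5373*j + 3.5422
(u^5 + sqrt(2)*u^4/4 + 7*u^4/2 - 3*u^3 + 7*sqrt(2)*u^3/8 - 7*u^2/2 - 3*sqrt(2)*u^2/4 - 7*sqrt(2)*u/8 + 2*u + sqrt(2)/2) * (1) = u^5 + sqrt(2)*u^4/4 + 7*u^4/2 - 3*u^3 + 7*sqrt(2)*u^3/8 - 7*u^2/2 - 3*sqrt(2)*u^2/4 - 7*sqrt(2)*u/8 + 2*u + sqrt(2)/2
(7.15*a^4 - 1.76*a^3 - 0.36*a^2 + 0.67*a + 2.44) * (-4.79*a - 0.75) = -34.2485*a^5 + 3.0679*a^4 + 3.0444*a^3 - 2.9393*a^2 - 12.1901*a - 1.83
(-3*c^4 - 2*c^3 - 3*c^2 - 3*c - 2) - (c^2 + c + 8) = -3*c^4 - 2*c^3 - 4*c^2 - 4*c - 10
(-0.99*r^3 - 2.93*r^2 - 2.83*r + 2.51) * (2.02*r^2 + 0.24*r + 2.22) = -1.9998*r^5 - 6.1562*r^4 - 8.6176*r^3 - 2.1136*r^2 - 5.6802*r + 5.5722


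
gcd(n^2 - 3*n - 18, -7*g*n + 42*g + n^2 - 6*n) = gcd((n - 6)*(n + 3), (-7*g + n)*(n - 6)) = n - 6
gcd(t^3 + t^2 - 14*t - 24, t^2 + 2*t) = t + 2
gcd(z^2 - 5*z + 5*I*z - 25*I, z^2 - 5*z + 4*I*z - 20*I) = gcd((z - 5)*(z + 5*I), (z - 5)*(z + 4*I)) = z - 5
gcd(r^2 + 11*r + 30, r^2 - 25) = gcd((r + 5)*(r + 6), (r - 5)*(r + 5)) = r + 5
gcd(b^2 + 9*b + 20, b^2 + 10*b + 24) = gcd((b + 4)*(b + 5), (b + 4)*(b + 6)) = b + 4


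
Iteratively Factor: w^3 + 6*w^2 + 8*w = (w + 2)*(w^2 + 4*w) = (w + 2)*(w + 4)*(w)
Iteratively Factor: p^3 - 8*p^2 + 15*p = (p - 5)*(p^2 - 3*p) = (p - 5)*(p - 3)*(p)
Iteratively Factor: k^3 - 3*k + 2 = (k - 1)*(k^2 + k - 2) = (k - 1)*(k + 2)*(k - 1)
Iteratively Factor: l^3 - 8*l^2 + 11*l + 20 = (l + 1)*(l^2 - 9*l + 20) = (l - 5)*(l + 1)*(l - 4)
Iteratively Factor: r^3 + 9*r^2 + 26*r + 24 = (r + 2)*(r^2 + 7*r + 12) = (r + 2)*(r + 4)*(r + 3)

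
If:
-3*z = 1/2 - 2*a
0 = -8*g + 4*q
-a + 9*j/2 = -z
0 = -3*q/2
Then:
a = 3*z/2 + 1/4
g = 0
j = z/9 + 1/18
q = 0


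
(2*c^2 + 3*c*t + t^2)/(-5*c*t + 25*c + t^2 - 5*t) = (2*c^2 + 3*c*t + t^2)/(-5*c*t + 25*c + t^2 - 5*t)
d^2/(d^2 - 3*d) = d/(d - 3)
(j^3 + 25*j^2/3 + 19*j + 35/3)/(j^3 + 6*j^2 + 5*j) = (j + 7/3)/j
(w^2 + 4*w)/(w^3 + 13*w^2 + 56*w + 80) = w/(w^2 + 9*w + 20)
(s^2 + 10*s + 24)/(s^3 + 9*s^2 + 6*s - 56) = (s + 6)/(s^2 + 5*s - 14)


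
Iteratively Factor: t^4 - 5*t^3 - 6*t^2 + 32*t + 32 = (t + 1)*(t^3 - 6*t^2 + 32) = (t + 1)*(t + 2)*(t^2 - 8*t + 16) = (t - 4)*(t + 1)*(t + 2)*(t - 4)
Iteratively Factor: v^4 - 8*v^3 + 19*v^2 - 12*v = (v)*(v^3 - 8*v^2 + 19*v - 12) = v*(v - 4)*(v^2 - 4*v + 3) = v*(v - 4)*(v - 1)*(v - 3)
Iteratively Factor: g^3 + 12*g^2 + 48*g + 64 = (g + 4)*(g^2 + 8*g + 16) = (g + 4)^2*(g + 4)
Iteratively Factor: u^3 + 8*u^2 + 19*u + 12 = (u + 4)*(u^2 + 4*u + 3) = (u + 3)*(u + 4)*(u + 1)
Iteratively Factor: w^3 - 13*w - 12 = (w + 3)*(w^2 - 3*w - 4) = (w + 1)*(w + 3)*(w - 4)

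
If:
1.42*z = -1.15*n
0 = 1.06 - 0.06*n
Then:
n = 17.67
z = -14.31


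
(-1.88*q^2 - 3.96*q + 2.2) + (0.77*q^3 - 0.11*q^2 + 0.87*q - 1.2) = 0.77*q^3 - 1.99*q^2 - 3.09*q + 1.0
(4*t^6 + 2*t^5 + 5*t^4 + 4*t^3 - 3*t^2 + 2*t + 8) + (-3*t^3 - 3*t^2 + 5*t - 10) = 4*t^6 + 2*t^5 + 5*t^4 + t^3 - 6*t^2 + 7*t - 2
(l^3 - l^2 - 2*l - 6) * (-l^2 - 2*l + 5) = -l^5 - l^4 + 9*l^3 + 5*l^2 + 2*l - 30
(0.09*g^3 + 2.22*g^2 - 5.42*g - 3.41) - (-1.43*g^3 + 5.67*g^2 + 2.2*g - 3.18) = 1.52*g^3 - 3.45*g^2 - 7.62*g - 0.23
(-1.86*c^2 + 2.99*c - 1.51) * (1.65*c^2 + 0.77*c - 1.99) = -3.069*c^4 + 3.5013*c^3 + 3.5122*c^2 - 7.1128*c + 3.0049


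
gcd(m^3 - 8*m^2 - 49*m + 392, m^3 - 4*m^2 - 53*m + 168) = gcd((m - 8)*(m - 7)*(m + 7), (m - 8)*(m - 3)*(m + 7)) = m^2 - m - 56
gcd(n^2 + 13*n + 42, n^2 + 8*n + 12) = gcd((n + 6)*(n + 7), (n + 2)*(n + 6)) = n + 6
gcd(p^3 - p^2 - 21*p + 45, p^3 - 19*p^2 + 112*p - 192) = p - 3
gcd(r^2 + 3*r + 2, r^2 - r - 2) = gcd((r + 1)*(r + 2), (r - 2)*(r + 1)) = r + 1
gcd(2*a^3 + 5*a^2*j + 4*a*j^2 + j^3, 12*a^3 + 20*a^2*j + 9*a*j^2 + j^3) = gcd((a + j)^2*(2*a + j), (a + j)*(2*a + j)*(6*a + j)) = 2*a^2 + 3*a*j + j^2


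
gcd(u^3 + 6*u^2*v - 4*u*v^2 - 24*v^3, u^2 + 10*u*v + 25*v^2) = 1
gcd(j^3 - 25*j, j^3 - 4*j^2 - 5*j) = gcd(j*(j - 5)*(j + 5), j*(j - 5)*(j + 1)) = j^2 - 5*j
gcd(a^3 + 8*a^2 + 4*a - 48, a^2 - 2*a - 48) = a + 6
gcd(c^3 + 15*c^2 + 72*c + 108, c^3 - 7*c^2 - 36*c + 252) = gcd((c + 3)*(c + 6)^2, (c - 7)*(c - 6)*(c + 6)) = c + 6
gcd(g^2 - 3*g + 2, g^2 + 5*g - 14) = g - 2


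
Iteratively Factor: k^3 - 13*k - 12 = (k + 1)*(k^2 - k - 12) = (k + 1)*(k + 3)*(k - 4)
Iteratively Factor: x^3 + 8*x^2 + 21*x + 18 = (x + 3)*(x^2 + 5*x + 6) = (x + 3)^2*(x + 2)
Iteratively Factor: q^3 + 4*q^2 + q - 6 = (q + 2)*(q^2 + 2*q - 3) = (q - 1)*(q + 2)*(q + 3)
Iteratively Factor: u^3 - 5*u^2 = (u)*(u^2 - 5*u) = u*(u - 5)*(u)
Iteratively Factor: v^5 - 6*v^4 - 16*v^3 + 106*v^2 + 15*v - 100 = (v - 5)*(v^4 - v^3 - 21*v^2 + v + 20) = (v - 5)*(v - 1)*(v^3 - 21*v - 20) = (v - 5)*(v - 1)*(v + 1)*(v^2 - v - 20) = (v - 5)*(v - 1)*(v + 1)*(v + 4)*(v - 5)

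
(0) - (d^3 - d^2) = -d^3 + d^2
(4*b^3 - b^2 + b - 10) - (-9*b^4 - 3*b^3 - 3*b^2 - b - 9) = 9*b^4 + 7*b^3 + 2*b^2 + 2*b - 1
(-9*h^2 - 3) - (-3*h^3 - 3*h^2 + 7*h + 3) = 3*h^3 - 6*h^2 - 7*h - 6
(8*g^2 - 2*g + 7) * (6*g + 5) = 48*g^3 + 28*g^2 + 32*g + 35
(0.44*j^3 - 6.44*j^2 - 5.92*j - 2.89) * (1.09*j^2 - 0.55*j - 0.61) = 0.4796*j^5 - 7.2616*j^4 - 3.1792*j^3 + 4.0343*j^2 + 5.2007*j + 1.7629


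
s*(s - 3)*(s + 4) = s^3 + s^2 - 12*s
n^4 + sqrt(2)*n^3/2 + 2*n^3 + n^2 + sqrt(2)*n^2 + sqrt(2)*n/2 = n*(n + 1)^2*(n + sqrt(2)/2)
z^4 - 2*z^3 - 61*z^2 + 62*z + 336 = (z - 8)*(z - 3)*(z + 2)*(z + 7)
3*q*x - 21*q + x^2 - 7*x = (3*q + x)*(x - 7)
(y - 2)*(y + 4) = y^2 + 2*y - 8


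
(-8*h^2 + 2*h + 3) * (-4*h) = 32*h^3 - 8*h^2 - 12*h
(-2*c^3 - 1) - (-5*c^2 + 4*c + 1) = -2*c^3 + 5*c^2 - 4*c - 2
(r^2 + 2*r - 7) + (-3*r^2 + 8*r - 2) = -2*r^2 + 10*r - 9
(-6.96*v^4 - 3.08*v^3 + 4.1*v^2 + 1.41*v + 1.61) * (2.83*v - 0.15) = -19.6968*v^5 - 7.6724*v^4 + 12.065*v^3 + 3.3753*v^2 + 4.3448*v - 0.2415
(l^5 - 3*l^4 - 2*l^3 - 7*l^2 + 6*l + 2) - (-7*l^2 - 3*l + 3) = l^5 - 3*l^4 - 2*l^3 + 9*l - 1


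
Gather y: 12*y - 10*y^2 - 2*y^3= -2*y^3 - 10*y^2 + 12*y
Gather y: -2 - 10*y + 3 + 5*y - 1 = -5*y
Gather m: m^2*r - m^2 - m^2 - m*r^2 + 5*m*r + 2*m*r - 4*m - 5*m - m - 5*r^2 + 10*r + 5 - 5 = m^2*(r - 2) + m*(-r^2 + 7*r - 10) - 5*r^2 + 10*r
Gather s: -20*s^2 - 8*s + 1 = -20*s^2 - 8*s + 1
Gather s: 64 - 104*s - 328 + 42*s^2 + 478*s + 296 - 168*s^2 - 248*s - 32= -126*s^2 + 126*s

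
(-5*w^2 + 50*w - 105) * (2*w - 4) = -10*w^3 + 120*w^2 - 410*w + 420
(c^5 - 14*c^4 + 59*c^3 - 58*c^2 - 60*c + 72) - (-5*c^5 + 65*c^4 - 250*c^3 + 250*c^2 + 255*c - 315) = 6*c^5 - 79*c^4 + 309*c^3 - 308*c^2 - 315*c + 387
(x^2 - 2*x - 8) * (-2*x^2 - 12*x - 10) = -2*x^4 - 8*x^3 + 30*x^2 + 116*x + 80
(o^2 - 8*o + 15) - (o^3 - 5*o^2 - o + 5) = -o^3 + 6*o^2 - 7*o + 10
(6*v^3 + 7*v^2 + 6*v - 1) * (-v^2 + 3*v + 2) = -6*v^5 + 11*v^4 + 27*v^3 + 33*v^2 + 9*v - 2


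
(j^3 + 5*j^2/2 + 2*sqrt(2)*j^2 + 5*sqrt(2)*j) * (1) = j^3 + 5*j^2/2 + 2*sqrt(2)*j^2 + 5*sqrt(2)*j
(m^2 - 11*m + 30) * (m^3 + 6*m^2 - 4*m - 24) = m^5 - 5*m^4 - 40*m^3 + 200*m^2 + 144*m - 720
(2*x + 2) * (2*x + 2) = 4*x^2 + 8*x + 4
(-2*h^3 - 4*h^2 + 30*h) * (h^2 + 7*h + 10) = -2*h^5 - 18*h^4 - 18*h^3 + 170*h^2 + 300*h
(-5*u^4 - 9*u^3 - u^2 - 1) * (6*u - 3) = -30*u^5 - 39*u^4 + 21*u^3 + 3*u^2 - 6*u + 3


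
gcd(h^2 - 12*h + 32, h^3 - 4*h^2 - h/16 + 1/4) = h - 4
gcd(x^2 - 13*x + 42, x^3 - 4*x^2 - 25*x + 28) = x - 7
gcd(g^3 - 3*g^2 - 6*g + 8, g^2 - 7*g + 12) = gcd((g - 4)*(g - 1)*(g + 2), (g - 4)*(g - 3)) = g - 4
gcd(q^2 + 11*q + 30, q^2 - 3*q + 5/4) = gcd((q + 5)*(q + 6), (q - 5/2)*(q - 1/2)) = 1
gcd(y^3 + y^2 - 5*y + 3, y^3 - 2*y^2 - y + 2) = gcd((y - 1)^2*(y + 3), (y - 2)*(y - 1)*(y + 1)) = y - 1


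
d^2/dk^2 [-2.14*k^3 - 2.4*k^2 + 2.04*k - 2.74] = -12.84*k - 4.8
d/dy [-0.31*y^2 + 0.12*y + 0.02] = 0.12 - 0.62*y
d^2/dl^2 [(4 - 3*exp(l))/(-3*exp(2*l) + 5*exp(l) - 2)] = (27*exp(4*l) - 99*exp(3*l) + 72*exp(2*l) + 26*exp(l) - 28)*exp(l)/(27*exp(6*l) - 135*exp(5*l) + 279*exp(4*l) - 305*exp(3*l) + 186*exp(2*l) - 60*exp(l) + 8)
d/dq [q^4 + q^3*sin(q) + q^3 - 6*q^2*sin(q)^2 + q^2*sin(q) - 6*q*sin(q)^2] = q^3*cos(q) + 4*q^3 + 3*q^2*sin(q) - 6*q^2*sin(2*q) + q^2*cos(q) + 3*q^2 + 2*q*sin(q) + 6*sqrt(2)*q*cos(2*q + pi/4) - 6*q + 3*cos(2*q) - 3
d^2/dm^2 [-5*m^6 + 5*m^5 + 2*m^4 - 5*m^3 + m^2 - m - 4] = -150*m^4 + 100*m^3 + 24*m^2 - 30*m + 2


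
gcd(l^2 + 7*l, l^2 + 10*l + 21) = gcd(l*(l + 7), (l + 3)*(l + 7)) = l + 7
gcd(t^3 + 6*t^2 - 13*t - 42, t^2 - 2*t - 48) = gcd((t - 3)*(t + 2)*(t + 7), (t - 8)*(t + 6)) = 1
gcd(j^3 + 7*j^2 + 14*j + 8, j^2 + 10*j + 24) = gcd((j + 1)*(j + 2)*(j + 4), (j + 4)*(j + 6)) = j + 4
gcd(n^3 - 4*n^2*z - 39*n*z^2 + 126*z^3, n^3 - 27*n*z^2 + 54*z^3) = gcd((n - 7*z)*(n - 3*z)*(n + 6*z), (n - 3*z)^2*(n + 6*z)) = -n^2 - 3*n*z + 18*z^2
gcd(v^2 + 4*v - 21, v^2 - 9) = v - 3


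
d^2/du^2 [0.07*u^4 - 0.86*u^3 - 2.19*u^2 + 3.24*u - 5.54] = 0.84*u^2 - 5.16*u - 4.38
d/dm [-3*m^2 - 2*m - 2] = -6*m - 2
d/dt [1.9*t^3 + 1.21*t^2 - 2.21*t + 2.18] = 5.7*t^2 + 2.42*t - 2.21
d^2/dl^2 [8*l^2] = 16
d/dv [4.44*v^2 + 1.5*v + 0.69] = 8.88*v + 1.5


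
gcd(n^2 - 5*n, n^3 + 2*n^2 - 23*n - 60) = n - 5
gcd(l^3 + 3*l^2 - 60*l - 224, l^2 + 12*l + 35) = l + 7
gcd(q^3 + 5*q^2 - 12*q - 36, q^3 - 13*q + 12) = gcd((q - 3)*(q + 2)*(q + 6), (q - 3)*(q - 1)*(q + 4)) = q - 3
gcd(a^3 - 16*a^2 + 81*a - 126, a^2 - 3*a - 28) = a - 7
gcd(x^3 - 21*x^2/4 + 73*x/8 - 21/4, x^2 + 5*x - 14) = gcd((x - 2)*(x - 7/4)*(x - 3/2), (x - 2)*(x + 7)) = x - 2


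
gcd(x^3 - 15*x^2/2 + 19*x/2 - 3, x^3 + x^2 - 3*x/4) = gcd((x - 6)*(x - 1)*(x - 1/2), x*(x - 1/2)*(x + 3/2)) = x - 1/2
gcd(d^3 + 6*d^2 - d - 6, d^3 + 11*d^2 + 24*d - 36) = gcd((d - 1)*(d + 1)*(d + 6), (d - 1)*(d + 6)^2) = d^2 + 5*d - 6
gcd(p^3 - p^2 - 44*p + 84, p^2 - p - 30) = p - 6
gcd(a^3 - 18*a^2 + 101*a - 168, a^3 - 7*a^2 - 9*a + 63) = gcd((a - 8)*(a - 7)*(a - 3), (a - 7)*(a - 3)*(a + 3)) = a^2 - 10*a + 21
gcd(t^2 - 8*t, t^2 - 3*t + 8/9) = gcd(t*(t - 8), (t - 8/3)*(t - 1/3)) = 1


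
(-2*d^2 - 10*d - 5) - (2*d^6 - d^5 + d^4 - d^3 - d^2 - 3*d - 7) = -2*d^6 + d^5 - d^4 + d^3 - d^2 - 7*d + 2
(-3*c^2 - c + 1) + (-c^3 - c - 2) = -c^3 - 3*c^2 - 2*c - 1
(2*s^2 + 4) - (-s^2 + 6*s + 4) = 3*s^2 - 6*s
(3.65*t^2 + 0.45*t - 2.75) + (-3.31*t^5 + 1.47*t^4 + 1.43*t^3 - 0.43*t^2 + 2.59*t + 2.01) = -3.31*t^5 + 1.47*t^4 + 1.43*t^3 + 3.22*t^2 + 3.04*t - 0.74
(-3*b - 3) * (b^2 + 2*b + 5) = -3*b^3 - 9*b^2 - 21*b - 15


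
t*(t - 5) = t^2 - 5*t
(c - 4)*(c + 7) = c^2 + 3*c - 28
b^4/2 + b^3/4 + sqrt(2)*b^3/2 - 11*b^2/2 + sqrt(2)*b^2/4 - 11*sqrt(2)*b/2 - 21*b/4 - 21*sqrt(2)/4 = (b/2 + sqrt(2)/2)*(b - 7/2)*(b + 1)*(b + 3)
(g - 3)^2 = g^2 - 6*g + 9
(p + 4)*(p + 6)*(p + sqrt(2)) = p^3 + sqrt(2)*p^2 + 10*p^2 + 10*sqrt(2)*p + 24*p + 24*sqrt(2)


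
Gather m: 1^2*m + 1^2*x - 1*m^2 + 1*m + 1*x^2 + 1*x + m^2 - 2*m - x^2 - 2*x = 0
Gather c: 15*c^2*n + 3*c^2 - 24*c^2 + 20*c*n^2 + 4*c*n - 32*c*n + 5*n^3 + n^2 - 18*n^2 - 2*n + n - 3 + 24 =c^2*(15*n - 21) + c*(20*n^2 - 28*n) + 5*n^3 - 17*n^2 - n + 21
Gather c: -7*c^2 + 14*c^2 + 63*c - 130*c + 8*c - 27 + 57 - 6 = 7*c^2 - 59*c + 24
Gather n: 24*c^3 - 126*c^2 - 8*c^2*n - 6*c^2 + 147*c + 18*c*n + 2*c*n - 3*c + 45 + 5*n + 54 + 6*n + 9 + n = 24*c^3 - 132*c^2 + 144*c + n*(-8*c^2 + 20*c + 12) + 108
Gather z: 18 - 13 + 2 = 7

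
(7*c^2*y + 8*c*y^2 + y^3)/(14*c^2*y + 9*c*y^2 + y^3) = (c + y)/(2*c + y)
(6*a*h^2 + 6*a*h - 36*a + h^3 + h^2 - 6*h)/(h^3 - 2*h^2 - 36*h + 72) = (6*a*h + 18*a + h^2 + 3*h)/(h^2 - 36)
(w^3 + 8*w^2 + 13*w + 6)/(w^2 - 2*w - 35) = (w^3 + 8*w^2 + 13*w + 6)/(w^2 - 2*w - 35)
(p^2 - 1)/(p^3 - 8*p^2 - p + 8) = 1/(p - 8)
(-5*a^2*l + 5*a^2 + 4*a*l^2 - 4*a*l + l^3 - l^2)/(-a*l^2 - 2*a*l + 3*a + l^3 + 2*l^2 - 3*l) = (5*a + l)/(l + 3)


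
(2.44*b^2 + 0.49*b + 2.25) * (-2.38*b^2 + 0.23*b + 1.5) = -5.8072*b^4 - 0.605*b^3 - 1.5823*b^2 + 1.2525*b + 3.375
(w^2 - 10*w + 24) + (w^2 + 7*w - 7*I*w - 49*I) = 2*w^2 - 3*w - 7*I*w + 24 - 49*I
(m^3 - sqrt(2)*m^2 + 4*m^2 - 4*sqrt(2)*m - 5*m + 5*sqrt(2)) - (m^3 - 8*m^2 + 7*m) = -sqrt(2)*m^2 + 12*m^2 - 12*m - 4*sqrt(2)*m + 5*sqrt(2)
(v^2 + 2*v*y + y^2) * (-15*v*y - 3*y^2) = -15*v^3*y - 33*v^2*y^2 - 21*v*y^3 - 3*y^4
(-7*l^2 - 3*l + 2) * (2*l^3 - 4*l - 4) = -14*l^5 - 6*l^4 + 32*l^3 + 40*l^2 + 4*l - 8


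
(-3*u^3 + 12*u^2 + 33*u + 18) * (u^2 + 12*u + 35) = -3*u^5 - 24*u^4 + 72*u^3 + 834*u^2 + 1371*u + 630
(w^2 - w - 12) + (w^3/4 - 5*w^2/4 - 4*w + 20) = w^3/4 - w^2/4 - 5*w + 8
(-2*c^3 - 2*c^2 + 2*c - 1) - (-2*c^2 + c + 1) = -2*c^3 + c - 2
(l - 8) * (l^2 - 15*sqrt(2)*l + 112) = l^3 - 15*sqrt(2)*l^2 - 8*l^2 + 112*l + 120*sqrt(2)*l - 896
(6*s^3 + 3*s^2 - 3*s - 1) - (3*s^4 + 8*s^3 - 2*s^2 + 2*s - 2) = -3*s^4 - 2*s^3 + 5*s^2 - 5*s + 1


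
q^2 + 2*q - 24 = (q - 4)*(q + 6)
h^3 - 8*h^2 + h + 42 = (h - 7)*(h - 3)*(h + 2)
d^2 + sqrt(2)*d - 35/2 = (d - 5*sqrt(2)/2)*(d + 7*sqrt(2)/2)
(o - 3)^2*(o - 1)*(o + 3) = o^4 - 4*o^3 - 6*o^2 + 36*o - 27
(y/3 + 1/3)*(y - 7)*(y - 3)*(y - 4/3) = y^4/3 - 31*y^3/9 + 23*y^2/3 + 19*y/9 - 28/3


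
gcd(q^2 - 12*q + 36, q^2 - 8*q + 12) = q - 6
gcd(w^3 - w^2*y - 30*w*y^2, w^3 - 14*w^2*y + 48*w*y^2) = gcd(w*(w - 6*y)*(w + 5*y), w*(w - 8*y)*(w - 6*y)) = -w^2 + 6*w*y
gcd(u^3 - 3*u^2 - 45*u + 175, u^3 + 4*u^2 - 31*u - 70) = u^2 + 2*u - 35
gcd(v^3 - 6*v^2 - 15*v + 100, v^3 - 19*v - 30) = v - 5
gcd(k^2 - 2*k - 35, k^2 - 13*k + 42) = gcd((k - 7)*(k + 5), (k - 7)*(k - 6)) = k - 7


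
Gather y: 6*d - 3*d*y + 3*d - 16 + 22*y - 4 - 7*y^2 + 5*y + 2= 9*d - 7*y^2 + y*(27 - 3*d) - 18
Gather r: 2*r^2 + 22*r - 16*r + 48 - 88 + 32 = 2*r^2 + 6*r - 8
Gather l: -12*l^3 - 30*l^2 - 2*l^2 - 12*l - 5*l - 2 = -12*l^3 - 32*l^2 - 17*l - 2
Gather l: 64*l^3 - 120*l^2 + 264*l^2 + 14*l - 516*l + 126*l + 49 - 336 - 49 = 64*l^3 + 144*l^2 - 376*l - 336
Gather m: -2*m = -2*m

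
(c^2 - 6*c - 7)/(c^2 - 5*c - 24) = (-c^2 + 6*c + 7)/(-c^2 + 5*c + 24)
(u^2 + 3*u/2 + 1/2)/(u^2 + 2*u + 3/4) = 2*(u + 1)/(2*u + 3)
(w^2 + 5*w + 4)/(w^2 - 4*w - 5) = (w + 4)/(w - 5)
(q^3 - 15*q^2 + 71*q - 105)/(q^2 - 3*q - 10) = (q^2 - 10*q + 21)/(q + 2)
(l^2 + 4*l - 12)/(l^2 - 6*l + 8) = (l + 6)/(l - 4)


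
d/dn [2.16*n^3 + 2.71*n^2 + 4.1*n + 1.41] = 6.48*n^2 + 5.42*n + 4.1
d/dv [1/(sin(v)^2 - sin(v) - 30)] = (1 - 2*sin(v))*cos(v)/(sin(v) + cos(v)^2 + 29)^2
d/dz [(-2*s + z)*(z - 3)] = -2*s + 2*z - 3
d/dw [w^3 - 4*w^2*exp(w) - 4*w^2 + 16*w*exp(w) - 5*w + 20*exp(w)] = -4*w^2*exp(w) + 3*w^2 + 8*w*exp(w) - 8*w + 36*exp(w) - 5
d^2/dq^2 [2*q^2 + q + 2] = 4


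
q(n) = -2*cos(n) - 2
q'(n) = 2*sin(n)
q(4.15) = -0.93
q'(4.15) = -1.69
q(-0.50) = -3.76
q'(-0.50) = -0.96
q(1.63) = -1.88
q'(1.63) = 2.00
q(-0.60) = -3.65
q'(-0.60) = -1.13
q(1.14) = -2.84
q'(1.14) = 1.82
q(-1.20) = -2.72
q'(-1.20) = -1.86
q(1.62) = -1.90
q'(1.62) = 2.00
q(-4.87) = -2.31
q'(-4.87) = 1.98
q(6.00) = -3.92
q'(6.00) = -0.56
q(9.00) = -0.18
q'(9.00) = 0.82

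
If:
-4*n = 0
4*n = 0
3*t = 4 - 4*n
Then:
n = 0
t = 4/3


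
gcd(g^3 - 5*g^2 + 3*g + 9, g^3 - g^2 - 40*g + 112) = 1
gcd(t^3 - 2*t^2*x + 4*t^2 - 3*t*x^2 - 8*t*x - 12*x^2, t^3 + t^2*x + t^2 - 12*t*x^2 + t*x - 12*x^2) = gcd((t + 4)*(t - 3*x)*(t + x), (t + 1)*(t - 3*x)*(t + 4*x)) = -t + 3*x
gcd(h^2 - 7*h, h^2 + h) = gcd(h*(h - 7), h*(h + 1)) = h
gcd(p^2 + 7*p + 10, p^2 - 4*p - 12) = p + 2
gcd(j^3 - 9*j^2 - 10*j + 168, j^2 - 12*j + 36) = j - 6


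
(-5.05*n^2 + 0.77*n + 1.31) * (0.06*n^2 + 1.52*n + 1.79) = -0.303*n^4 - 7.6298*n^3 - 7.7905*n^2 + 3.3695*n + 2.3449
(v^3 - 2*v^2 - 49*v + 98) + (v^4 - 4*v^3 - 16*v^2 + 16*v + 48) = v^4 - 3*v^3 - 18*v^2 - 33*v + 146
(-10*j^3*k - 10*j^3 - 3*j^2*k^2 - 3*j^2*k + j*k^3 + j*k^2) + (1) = -10*j^3*k - 10*j^3 - 3*j^2*k^2 - 3*j^2*k + j*k^3 + j*k^2 + 1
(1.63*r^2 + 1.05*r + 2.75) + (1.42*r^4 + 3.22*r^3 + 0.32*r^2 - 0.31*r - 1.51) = 1.42*r^4 + 3.22*r^3 + 1.95*r^2 + 0.74*r + 1.24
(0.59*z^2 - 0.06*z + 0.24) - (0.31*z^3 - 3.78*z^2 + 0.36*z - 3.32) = -0.31*z^3 + 4.37*z^2 - 0.42*z + 3.56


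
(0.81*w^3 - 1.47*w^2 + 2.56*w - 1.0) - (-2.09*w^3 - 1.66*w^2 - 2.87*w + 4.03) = 2.9*w^3 + 0.19*w^2 + 5.43*w - 5.03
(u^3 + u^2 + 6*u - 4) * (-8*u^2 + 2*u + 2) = -8*u^5 - 6*u^4 - 44*u^3 + 46*u^2 + 4*u - 8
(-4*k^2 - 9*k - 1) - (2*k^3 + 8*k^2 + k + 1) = -2*k^3 - 12*k^2 - 10*k - 2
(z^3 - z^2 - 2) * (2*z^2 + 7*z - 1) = 2*z^5 + 5*z^4 - 8*z^3 - 3*z^2 - 14*z + 2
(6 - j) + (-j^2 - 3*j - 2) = -j^2 - 4*j + 4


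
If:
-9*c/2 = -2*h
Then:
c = 4*h/9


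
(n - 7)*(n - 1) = n^2 - 8*n + 7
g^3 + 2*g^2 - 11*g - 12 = (g - 3)*(g + 1)*(g + 4)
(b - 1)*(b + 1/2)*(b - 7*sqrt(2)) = b^3 - 7*sqrt(2)*b^2 - b^2/2 - b/2 + 7*sqrt(2)*b/2 + 7*sqrt(2)/2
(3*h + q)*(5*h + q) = 15*h^2 + 8*h*q + q^2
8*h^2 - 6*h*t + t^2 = (-4*h + t)*(-2*h + t)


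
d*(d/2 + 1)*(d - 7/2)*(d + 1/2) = d^4/2 - d^3/2 - 31*d^2/8 - 7*d/4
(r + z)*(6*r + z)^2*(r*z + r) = 36*r^4*z + 36*r^4 + 48*r^3*z^2 + 48*r^3*z + 13*r^2*z^3 + 13*r^2*z^2 + r*z^4 + r*z^3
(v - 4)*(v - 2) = v^2 - 6*v + 8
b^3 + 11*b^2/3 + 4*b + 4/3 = (b + 2/3)*(b + 1)*(b + 2)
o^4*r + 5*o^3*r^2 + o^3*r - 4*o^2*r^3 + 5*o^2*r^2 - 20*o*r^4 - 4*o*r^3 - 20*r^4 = (o - 2*r)*(o + 2*r)*(o + 5*r)*(o*r + r)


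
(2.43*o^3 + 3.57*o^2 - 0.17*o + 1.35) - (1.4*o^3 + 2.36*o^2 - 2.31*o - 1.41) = 1.03*o^3 + 1.21*o^2 + 2.14*o + 2.76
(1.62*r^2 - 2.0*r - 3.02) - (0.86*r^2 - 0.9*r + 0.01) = 0.76*r^2 - 1.1*r - 3.03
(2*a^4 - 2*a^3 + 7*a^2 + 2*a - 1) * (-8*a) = -16*a^5 + 16*a^4 - 56*a^3 - 16*a^2 + 8*a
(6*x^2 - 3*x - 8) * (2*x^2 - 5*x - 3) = 12*x^4 - 36*x^3 - 19*x^2 + 49*x + 24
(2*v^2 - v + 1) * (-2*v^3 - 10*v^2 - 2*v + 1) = -4*v^5 - 18*v^4 + 4*v^3 - 6*v^2 - 3*v + 1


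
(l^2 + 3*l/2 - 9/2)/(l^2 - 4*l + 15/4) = 2*(l + 3)/(2*l - 5)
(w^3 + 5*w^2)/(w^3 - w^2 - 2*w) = w*(w + 5)/(w^2 - w - 2)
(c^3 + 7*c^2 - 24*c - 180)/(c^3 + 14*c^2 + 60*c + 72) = (c - 5)/(c + 2)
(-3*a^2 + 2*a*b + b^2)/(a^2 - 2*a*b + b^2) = (-3*a - b)/(a - b)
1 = 1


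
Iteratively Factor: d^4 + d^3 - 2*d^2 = (d)*(d^3 + d^2 - 2*d) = d^2*(d^2 + d - 2) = d^2*(d + 2)*(d - 1)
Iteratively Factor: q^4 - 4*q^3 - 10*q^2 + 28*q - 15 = (q + 3)*(q^3 - 7*q^2 + 11*q - 5) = (q - 5)*(q + 3)*(q^2 - 2*q + 1) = (q - 5)*(q - 1)*(q + 3)*(q - 1)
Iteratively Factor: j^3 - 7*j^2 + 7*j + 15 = (j - 5)*(j^2 - 2*j - 3) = (j - 5)*(j + 1)*(j - 3)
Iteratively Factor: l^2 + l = (l + 1)*(l)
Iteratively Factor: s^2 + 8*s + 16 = (s + 4)*(s + 4)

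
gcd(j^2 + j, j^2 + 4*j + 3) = j + 1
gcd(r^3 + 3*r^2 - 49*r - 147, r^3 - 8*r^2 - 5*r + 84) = r^2 - 4*r - 21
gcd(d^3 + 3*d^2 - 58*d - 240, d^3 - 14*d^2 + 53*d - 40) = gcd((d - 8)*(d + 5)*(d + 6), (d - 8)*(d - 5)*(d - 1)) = d - 8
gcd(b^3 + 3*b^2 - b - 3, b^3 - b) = b^2 - 1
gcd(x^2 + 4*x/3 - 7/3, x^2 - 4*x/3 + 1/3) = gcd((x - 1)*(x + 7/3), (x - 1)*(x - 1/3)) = x - 1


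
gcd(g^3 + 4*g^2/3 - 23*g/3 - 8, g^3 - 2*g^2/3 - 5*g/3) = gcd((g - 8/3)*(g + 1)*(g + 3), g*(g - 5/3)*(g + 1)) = g + 1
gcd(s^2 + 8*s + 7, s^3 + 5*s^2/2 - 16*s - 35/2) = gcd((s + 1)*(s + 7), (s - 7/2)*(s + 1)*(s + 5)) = s + 1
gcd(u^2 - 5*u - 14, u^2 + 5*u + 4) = 1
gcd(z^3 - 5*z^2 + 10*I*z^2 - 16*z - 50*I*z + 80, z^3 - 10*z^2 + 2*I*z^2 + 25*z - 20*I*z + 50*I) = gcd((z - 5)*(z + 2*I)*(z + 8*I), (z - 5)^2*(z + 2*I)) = z^2 + z*(-5 + 2*I) - 10*I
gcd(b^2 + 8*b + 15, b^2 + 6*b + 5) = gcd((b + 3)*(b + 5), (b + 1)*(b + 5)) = b + 5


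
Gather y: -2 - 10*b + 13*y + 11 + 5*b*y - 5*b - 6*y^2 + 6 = -15*b - 6*y^2 + y*(5*b + 13) + 15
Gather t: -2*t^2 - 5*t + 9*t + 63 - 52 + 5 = -2*t^2 + 4*t + 16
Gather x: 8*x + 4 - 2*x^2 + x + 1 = -2*x^2 + 9*x + 5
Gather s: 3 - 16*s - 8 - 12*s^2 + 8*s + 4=-12*s^2 - 8*s - 1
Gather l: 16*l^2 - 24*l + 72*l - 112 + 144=16*l^2 + 48*l + 32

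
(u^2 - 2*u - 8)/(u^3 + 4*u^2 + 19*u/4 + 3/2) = 4*(u - 4)/(4*u^2 + 8*u + 3)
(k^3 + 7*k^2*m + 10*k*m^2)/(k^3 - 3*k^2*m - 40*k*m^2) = (k + 2*m)/(k - 8*m)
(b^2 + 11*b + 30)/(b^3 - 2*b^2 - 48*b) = (b + 5)/(b*(b - 8))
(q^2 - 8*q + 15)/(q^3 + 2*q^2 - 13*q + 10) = (q^2 - 8*q + 15)/(q^3 + 2*q^2 - 13*q + 10)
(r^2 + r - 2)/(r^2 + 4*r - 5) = (r + 2)/(r + 5)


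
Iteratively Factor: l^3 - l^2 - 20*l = (l - 5)*(l^2 + 4*l) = l*(l - 5)*(l + 4)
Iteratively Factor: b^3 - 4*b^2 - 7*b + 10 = (b - 1)*(b^2 - 3*b - 10) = (b - 5)*(b - 1)*(b + 2)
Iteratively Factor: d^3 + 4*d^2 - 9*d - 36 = (d - 3)*(d^2 + 7*d + 12) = (d - 3)*(d + 3)*(d + 4)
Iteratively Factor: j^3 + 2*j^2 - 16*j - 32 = (j - 4)*(j^2 + 6*j + 8) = (j - 4)*(j + 4)*(j + 2)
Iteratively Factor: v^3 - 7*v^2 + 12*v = (v)*(v^2 - 7*v + 12) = v*(v - 3)*(v - 4)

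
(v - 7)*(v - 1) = v^2 - 8*v + 7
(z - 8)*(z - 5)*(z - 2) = z^3 - 15*z^2 + 66*z - 80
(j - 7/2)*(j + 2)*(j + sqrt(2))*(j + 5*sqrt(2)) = j^4 - 3*j^3/2 + 6*sqrt(2)*j^3 - 9*sqrt(2)*j^2 + 3*j^2 - 42*sqrt(2)*j - 15*j - 70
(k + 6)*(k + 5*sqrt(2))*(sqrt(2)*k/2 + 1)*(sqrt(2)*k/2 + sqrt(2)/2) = k^4/2 + 7*k^3/2 + 3*sqrt(2)*k^3 + 8*k^2 + 21*sqrt(2)*k^2 + 18*sqrt(2)*k + 35*k + 30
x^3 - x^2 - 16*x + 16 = (x - 4)*(x - 1)*(x + 4)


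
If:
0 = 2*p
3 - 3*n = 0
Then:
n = 1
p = 0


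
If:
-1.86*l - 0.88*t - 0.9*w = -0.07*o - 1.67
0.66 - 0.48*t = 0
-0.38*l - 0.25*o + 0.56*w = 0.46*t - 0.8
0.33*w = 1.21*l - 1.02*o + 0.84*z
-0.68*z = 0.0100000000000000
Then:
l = 0.26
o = 0.29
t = 1.38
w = 0.00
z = -0.01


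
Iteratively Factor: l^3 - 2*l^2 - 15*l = (l + 3)*(l^2 - 5*l) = (l - 5)*(l + 3)*(l)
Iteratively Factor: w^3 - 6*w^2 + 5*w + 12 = (w - 3)*(w^2 - 3*w - 4) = (w - 4)*(w - 3)*(w + 1)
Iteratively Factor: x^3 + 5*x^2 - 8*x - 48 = (x - 3)*(x^2 + 8*x + 16) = (x - 3)*(x + 4)*(x + 4)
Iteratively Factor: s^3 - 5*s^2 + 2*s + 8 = (s - 4)*(s^2 - s - 2) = (s - 4)*(s + 1)*(s - 2)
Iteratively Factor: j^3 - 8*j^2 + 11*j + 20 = (j + 1)*(j^2 - 9*j + 20) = (j - 5)*(j + 1)*(j - 4)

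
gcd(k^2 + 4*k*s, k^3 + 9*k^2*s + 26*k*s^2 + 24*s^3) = k + 4*s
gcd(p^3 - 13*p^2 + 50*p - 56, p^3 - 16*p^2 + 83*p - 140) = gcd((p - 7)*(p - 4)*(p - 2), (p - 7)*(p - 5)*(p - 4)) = p^2 - 11*p + 28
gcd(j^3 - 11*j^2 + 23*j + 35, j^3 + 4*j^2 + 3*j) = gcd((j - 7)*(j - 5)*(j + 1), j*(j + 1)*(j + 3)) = j + 1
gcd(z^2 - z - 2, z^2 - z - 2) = z^2 - z - 2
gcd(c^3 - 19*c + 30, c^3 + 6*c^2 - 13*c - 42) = c - 3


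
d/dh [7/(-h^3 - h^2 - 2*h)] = 7*(3*h^2 + 2*h + 2)/(h^2*(h^2 + h + 2)^2)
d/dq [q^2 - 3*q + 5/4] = 2*q - 3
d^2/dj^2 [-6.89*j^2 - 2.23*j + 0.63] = -13.7800000000000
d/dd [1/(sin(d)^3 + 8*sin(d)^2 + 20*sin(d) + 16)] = -(3*sin(d) + 10)*cos(d)/((sin(d) + 2)^3*(sin(d) + 4)^2)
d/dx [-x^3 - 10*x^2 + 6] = x*(-3*x - 20)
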